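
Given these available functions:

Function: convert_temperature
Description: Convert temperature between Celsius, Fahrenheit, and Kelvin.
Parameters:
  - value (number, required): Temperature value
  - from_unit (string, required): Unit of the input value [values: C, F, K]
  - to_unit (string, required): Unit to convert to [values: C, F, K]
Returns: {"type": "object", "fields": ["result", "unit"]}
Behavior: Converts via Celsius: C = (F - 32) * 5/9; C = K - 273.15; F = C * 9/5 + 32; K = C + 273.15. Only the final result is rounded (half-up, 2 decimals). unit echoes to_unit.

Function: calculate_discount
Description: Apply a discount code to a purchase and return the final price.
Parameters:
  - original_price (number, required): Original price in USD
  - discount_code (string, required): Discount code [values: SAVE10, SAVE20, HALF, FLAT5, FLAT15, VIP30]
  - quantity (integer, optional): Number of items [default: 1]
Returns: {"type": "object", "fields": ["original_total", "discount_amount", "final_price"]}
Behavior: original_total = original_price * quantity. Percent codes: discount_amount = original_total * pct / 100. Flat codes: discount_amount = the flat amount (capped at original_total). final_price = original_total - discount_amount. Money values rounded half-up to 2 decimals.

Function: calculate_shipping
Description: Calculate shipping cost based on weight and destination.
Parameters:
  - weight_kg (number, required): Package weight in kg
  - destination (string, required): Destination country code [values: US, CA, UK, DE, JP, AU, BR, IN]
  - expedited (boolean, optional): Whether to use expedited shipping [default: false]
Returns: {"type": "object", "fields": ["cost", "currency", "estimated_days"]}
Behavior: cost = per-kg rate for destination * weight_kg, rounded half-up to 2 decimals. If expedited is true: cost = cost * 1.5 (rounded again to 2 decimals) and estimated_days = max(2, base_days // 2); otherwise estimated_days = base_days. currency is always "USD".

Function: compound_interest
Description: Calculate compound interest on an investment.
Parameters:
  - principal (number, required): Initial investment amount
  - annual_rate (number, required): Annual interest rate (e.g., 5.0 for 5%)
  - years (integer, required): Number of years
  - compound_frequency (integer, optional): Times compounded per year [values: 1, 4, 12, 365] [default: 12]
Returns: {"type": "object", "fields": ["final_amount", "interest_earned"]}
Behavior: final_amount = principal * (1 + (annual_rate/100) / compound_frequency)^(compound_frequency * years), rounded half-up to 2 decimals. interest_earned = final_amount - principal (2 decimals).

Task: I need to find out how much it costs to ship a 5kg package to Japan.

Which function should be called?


The task needs a function whose description is: Calculate shipping cost based on weight and destination.
calculate_shipping


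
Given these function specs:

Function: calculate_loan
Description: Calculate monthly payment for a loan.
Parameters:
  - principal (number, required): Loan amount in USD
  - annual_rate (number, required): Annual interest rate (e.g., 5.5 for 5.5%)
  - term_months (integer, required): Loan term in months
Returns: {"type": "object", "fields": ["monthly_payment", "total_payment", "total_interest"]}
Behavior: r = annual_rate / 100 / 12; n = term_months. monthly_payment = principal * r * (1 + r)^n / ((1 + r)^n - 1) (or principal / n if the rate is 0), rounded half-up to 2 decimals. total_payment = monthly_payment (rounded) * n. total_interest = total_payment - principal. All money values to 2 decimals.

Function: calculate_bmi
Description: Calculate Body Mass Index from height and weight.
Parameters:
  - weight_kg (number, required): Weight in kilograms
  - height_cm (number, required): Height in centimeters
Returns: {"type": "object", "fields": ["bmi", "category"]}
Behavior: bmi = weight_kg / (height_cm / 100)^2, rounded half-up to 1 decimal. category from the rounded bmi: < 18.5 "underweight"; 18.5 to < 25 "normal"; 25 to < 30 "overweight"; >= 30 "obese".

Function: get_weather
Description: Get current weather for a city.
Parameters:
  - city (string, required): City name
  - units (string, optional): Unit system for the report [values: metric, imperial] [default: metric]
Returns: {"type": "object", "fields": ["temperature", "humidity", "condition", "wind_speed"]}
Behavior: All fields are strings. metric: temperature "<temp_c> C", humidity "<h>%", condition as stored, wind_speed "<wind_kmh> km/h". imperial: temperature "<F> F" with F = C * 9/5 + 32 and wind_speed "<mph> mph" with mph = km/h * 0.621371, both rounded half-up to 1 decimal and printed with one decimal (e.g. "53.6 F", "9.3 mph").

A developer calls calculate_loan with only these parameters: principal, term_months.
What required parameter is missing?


Required parameters: principal, annual_rate, term_months
Provided: principal, term_months
Missing: annual_rate
annual_rate


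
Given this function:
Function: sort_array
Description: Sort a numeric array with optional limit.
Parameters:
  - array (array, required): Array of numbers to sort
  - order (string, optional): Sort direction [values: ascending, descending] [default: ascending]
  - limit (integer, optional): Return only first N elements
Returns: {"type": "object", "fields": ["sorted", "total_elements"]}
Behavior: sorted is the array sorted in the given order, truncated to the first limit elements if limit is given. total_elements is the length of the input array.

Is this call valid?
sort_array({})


Checking required parameters...
Missing required parameter: array
Invalid - missing required parameter 'array'


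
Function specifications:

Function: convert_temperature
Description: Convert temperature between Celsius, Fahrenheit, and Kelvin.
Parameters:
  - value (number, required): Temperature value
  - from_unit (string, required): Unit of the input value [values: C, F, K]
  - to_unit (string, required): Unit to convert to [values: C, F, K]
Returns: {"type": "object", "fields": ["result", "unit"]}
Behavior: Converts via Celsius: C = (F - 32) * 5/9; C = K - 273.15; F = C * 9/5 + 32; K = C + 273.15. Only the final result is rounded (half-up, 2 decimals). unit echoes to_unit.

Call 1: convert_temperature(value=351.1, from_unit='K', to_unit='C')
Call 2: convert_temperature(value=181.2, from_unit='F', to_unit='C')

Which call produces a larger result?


Call 1:
  To C: 351.1 - 273.15 = 77.95
  Target is C: 77.95
  Round to 2 decimals: 77.95
  -> 77.95 C
Call 2:
  To C: (181.2 - 32) * 5/9 = 82.888889
  Target is C: 82.888889
  Round to 2 decimals: 82.89
  -> 82.89 C
Call 2 (82.89 C)


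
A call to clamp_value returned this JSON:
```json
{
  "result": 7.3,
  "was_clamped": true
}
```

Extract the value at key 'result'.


7.3


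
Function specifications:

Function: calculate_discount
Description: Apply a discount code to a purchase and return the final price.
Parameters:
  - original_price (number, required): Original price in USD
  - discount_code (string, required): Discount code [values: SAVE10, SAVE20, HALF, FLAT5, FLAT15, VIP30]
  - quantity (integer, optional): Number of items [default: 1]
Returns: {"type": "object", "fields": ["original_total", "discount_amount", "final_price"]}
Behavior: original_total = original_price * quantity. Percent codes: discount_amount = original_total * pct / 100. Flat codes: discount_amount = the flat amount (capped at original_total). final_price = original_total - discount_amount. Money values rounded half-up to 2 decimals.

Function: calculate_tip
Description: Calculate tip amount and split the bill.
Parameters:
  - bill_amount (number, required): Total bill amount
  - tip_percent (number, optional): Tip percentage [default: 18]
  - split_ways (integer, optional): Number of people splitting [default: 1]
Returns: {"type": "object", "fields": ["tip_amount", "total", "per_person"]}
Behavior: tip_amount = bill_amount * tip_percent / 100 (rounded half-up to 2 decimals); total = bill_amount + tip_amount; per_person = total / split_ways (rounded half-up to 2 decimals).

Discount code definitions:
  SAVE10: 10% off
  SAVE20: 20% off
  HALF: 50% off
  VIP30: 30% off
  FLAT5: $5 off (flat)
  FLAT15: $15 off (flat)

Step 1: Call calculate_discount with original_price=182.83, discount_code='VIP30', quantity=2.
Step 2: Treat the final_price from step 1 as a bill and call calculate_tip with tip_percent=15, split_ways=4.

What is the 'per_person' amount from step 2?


Step 1: calculate_discount(original_price=182.83, discount_code=VIP30, quantity=2)
  original_total = 182.83 * 2 = 365.66
  VIP30 = 30% off: discount_amount = 365.66 * 30/100 = 109.698 -> 109.70
  final_price = 365.66 - 109.70 = 255.96
  -> final_price = 255.96
Step 2: calculate_tip(bill_amount=255.96, tip_percent=15, split_ways=4)
  tip_amount = 255.96 * 15/100 = 38.394 -> 38.39
  total = 255.96 + 38.39 = 294.35
  per_person = 294.35 / 4 = 73.5875 -> 73.59
  -> per_person = 73.59
$73.59


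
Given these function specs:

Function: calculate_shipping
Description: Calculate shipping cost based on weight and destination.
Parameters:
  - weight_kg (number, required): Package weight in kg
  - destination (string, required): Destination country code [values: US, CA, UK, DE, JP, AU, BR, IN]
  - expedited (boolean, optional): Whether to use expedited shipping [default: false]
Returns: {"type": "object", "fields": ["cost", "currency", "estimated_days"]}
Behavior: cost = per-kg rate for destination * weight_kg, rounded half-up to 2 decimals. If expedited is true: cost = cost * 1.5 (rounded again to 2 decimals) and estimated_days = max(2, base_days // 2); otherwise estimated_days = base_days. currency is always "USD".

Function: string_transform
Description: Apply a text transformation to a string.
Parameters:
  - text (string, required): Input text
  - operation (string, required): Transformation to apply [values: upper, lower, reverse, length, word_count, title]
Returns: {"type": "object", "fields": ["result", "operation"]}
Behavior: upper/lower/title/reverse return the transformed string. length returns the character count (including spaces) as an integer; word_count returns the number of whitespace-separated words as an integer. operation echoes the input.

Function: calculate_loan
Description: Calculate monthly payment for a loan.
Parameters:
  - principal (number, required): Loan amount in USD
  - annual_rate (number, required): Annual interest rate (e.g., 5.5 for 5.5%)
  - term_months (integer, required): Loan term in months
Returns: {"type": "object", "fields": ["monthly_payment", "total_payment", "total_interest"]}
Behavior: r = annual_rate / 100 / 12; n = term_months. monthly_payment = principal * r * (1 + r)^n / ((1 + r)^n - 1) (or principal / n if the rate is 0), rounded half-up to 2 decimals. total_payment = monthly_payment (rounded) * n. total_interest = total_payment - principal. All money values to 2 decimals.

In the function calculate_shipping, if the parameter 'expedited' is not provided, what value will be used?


The calculate_shipping spec declares:
  - expedited (boolean, optional): Whether to use expedited shipping [default: false]
Default:
false


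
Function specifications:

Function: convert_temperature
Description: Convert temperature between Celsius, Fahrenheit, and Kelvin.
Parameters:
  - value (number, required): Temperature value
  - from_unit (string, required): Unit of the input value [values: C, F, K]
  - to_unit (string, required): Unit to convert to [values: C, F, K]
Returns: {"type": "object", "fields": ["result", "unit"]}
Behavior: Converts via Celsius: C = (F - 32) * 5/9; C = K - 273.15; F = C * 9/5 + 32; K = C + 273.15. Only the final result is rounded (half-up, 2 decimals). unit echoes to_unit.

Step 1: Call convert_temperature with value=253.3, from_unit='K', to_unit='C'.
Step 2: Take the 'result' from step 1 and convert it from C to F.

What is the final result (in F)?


Step 1: convert_temperature(value=253.3, from_unit=K, to_unit=C)
  To C: 253.3 - 273.15 = -19.85
  Target is C: -19.85
  Round to 2 decimals: -19.85
  -> result = -19.85 C
Step 2: convert_temperature(value=-19.85, from_unit=C, to_unit=F)
  Input already in C: -19.85
  To F: -19.85 * 9/5 + 32 = -3.73
  Round to 2 decimals: -3.73
  -> result = -3.73 F
-3.73 F


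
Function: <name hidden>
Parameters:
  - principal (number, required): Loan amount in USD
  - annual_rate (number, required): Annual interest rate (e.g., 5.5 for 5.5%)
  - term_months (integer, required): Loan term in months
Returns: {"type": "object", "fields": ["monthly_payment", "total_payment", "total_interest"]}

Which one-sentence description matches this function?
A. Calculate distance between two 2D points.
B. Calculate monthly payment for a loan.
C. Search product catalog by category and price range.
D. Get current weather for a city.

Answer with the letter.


Parameters principal, annual_rate, term_months and return ["monthly_payment", "total_payment", "total_interest"] fit: Calculate monthly payment for a loan.
B


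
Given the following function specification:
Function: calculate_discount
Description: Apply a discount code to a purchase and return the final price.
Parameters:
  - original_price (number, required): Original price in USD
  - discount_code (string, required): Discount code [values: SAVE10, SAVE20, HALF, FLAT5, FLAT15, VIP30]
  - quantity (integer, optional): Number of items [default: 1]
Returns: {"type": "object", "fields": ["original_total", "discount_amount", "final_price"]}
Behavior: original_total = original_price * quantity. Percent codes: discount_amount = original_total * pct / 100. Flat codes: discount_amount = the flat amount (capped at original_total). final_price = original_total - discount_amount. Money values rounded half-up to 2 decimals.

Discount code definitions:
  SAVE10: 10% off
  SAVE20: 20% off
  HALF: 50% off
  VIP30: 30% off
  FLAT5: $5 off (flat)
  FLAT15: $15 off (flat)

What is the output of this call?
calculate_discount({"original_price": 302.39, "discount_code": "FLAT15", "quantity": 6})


original_total = 302.39 * 6 = 1814.34
FLAT15 = $15 flat: discount_amount = min(15.00, 1814.34) = 15.00
final_price = 1814.34 - 15.00 = 1799.34
Output:
{"original_total": 1814.34, "discount_amount": 15.0, "final_price": 1799.34}


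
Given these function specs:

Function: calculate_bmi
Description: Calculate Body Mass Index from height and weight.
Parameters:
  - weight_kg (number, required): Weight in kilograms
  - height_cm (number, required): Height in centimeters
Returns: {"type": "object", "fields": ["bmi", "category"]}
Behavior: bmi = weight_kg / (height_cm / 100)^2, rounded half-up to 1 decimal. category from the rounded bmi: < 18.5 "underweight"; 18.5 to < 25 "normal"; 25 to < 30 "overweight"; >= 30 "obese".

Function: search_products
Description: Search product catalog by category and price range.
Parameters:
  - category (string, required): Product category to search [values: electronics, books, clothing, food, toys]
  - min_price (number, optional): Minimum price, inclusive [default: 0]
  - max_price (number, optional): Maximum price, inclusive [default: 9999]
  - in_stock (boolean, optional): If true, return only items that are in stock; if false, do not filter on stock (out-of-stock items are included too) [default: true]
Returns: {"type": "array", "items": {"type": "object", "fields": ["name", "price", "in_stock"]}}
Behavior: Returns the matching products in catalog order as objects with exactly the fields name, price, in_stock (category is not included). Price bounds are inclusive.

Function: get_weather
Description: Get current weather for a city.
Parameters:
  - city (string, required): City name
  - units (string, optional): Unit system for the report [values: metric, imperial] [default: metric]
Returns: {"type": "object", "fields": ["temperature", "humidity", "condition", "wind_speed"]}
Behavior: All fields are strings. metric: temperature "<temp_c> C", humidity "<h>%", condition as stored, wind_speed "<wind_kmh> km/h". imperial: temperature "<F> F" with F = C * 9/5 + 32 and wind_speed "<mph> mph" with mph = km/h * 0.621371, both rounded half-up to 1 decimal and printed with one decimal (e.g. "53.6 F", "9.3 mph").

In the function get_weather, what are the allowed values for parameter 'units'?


The get_weather spec declares:
  - units (string, optional): Unit system for the report [values: metric, imperial] [default: metric]
Allowed values:
metric, imperial


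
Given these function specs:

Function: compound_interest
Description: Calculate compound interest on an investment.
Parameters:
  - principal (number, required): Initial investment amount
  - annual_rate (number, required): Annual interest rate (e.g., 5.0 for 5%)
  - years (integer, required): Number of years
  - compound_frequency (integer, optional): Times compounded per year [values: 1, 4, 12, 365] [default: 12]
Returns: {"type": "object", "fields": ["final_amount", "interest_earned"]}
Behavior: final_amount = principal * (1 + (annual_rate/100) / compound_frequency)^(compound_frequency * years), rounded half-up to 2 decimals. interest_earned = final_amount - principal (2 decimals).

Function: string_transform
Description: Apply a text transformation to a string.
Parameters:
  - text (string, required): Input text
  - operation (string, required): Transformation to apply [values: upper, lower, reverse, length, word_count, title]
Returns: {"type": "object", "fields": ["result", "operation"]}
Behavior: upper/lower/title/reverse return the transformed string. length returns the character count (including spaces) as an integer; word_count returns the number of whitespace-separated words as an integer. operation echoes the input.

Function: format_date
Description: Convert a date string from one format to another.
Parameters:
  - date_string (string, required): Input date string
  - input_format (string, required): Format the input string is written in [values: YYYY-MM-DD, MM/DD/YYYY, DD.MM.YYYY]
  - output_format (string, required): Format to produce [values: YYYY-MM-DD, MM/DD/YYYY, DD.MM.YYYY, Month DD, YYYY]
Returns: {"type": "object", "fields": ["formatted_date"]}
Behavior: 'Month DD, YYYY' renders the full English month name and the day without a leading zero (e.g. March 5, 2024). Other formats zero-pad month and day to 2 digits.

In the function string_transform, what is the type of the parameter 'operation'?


The string_transform spec declares:
  - operation (string, required): Transformation to apply [values: upper, lower, reverse, length, word_count, title]
Type:
string


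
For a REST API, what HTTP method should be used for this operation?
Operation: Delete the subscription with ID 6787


GET = read, POST = create, PUT = update/replace, DELETE = remove
This operation is a removal.
DELETE


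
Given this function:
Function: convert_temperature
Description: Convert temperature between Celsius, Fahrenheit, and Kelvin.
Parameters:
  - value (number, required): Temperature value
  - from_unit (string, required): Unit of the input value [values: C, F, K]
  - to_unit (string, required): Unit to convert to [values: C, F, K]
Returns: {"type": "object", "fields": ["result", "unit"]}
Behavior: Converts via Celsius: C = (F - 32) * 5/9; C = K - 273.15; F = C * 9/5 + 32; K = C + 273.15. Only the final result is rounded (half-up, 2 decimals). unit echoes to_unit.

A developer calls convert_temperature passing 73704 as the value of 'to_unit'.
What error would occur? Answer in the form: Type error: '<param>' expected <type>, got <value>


Spec: 'to_unit' is declared as string; 73704 is an integer.
Type error: 'to_unit' expected string, got 73704


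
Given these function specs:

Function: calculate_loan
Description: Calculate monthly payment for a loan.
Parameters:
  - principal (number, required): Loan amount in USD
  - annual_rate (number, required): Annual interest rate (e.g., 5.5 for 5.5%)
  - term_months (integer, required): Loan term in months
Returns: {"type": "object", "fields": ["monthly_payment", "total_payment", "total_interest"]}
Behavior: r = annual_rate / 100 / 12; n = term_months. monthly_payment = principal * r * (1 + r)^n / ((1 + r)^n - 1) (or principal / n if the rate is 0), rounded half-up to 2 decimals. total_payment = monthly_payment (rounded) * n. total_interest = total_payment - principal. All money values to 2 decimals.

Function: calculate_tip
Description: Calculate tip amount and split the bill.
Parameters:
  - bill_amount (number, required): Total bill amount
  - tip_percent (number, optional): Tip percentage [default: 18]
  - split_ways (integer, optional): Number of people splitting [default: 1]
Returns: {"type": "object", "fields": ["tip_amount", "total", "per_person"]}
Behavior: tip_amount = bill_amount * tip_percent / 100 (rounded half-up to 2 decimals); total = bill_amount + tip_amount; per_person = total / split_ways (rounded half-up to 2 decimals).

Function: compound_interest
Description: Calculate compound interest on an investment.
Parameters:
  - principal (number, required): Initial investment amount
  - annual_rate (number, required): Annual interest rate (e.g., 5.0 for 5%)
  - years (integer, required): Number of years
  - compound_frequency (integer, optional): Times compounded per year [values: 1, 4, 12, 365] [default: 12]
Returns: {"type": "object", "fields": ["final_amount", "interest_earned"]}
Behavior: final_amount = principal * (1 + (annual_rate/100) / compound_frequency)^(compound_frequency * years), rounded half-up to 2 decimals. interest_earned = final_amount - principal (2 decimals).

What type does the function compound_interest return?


The compound_interest spec declares Returns: {"type": "object", "fields": ["final_amount", "interest_earned"]}
Type:
object


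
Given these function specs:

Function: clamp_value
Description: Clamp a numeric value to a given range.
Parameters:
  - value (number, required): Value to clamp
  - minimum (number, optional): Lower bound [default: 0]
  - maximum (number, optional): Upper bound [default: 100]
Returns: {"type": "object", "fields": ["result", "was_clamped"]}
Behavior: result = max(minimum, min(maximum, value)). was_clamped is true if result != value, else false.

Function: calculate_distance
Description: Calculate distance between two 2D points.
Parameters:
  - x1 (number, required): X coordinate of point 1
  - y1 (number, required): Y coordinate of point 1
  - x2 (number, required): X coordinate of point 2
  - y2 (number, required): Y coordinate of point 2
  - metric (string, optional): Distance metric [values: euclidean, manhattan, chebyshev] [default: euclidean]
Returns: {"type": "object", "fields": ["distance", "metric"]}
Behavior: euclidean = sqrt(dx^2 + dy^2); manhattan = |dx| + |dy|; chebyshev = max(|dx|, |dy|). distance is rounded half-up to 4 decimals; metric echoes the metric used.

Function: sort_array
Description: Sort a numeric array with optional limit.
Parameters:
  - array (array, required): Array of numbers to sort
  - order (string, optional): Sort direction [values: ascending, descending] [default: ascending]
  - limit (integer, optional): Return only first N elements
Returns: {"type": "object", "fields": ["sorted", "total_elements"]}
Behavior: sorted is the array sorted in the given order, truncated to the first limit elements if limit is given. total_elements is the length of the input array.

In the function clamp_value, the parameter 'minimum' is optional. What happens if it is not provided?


The clamp_value spec declares:
  - minimum (number, optional): Lower bound [default: 0]
It defaults to 0


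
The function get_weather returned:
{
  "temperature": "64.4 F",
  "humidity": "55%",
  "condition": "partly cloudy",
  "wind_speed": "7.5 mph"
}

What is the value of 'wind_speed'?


7.5 mph


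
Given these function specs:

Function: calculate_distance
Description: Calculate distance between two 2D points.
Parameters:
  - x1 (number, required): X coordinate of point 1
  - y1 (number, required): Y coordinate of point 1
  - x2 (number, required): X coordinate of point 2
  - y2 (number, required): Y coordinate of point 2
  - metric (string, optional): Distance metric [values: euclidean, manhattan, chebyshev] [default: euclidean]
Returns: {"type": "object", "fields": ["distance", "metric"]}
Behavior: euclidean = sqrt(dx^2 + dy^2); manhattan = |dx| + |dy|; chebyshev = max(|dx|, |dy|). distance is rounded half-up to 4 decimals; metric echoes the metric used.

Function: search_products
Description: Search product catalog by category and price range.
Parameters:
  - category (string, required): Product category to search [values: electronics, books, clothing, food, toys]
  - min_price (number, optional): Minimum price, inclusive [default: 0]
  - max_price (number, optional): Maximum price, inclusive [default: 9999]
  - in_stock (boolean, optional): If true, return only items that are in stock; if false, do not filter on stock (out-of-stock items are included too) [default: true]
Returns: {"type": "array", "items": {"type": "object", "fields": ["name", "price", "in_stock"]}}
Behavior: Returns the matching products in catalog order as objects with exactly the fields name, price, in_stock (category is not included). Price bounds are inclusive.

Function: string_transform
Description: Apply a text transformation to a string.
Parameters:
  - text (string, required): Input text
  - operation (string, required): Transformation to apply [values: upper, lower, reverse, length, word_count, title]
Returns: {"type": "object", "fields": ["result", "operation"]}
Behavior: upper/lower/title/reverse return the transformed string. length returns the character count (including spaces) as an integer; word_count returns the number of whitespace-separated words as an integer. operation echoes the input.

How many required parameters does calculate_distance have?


Parameters of calculate_distance: x1 (required), y1 (required), x2 (required), y2 (required), metric (optional)
Required count:
4


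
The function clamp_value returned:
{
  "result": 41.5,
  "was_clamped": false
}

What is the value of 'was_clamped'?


false


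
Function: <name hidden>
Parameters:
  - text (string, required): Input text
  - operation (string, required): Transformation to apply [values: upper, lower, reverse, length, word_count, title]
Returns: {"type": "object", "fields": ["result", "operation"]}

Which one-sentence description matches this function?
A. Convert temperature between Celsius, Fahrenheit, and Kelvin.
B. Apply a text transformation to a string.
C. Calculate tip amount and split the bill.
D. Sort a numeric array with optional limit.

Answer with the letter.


Parameters text, operation and return ["result", "operation"] fit: Apply a text transformation to a string.
B


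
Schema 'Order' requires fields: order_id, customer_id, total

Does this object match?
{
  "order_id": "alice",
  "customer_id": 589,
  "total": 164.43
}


Checking required fields... All present.
Valid - all required fields present


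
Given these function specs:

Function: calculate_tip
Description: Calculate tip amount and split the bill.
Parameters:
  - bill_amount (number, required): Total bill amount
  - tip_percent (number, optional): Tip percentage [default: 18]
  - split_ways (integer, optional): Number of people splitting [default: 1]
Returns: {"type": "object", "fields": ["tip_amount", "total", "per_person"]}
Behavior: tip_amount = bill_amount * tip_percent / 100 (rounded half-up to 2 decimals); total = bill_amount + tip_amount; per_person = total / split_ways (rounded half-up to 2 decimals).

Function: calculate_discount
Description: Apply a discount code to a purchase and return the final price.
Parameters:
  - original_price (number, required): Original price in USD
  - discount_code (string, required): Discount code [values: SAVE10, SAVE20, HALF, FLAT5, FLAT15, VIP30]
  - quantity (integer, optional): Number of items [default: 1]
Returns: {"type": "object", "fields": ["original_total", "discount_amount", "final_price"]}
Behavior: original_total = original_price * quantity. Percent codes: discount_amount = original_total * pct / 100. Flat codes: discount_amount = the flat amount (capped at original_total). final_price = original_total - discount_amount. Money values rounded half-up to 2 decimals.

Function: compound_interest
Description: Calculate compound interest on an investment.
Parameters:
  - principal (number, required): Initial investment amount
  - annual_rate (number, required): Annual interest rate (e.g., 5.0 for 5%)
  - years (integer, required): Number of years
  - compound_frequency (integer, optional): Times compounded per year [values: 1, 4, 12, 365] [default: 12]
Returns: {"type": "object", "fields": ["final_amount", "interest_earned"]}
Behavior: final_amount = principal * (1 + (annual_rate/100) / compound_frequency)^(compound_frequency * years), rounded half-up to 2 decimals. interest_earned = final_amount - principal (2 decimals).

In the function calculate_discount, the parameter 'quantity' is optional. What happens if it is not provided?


The calculate_discount spec declares:
  - quantity (integer, optional): Number of items [default: 1]
It defaults to 1


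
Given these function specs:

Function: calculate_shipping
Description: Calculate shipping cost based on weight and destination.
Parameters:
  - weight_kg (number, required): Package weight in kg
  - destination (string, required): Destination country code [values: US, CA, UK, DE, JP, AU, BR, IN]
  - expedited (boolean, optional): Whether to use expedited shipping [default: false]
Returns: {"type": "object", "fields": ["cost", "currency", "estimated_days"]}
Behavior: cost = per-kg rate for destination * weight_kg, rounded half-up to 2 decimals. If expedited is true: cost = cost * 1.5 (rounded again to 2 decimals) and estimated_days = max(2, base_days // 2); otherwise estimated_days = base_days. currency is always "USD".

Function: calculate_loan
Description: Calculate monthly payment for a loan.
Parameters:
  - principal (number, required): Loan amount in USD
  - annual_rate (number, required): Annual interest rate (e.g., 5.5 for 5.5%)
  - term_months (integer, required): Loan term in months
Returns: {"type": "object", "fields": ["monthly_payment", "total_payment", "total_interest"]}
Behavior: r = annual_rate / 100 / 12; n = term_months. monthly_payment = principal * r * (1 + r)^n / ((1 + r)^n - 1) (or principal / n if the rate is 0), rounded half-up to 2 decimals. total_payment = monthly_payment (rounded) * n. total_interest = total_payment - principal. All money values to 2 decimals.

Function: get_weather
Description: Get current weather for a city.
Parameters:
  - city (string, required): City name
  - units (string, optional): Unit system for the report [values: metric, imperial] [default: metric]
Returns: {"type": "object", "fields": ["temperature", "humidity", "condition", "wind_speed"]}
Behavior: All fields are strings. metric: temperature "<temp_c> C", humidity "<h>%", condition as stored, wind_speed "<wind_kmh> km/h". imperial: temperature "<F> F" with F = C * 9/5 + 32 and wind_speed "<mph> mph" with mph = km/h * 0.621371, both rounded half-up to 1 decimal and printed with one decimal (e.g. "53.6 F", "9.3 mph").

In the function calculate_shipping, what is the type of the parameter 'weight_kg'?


The calculate_shipping spec declares:
  - weight_kg (number, required): Package weight in kg
Type:
number


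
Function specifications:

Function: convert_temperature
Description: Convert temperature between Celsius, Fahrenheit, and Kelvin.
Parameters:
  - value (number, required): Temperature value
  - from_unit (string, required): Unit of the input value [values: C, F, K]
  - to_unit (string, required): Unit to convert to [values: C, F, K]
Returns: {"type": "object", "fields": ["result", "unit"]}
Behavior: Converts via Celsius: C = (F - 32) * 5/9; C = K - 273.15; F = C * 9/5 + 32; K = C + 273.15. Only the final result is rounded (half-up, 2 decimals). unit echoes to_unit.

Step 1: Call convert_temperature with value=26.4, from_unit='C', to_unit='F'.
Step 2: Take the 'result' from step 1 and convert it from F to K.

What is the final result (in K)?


Step 1: convert_temperature(value=26.4, from_unit=C, to_unit=F)
  Input already in C: 26.4
  To F: 26.4 * 9/5 + 32 = 79.52
  Round to 2 decimals: 79.52
  -> result = 79.52 F
Step 2: convert_temperature(value=79.52, from_unit=F, to_unit=K)
  To C: (79.52 - 32) * 5/9 = 26.4
  To K: 26.4 + 273.15 = 299.55
  Round to 2 decimals: 299.55
  -> result = 299.55 K
299.55 K


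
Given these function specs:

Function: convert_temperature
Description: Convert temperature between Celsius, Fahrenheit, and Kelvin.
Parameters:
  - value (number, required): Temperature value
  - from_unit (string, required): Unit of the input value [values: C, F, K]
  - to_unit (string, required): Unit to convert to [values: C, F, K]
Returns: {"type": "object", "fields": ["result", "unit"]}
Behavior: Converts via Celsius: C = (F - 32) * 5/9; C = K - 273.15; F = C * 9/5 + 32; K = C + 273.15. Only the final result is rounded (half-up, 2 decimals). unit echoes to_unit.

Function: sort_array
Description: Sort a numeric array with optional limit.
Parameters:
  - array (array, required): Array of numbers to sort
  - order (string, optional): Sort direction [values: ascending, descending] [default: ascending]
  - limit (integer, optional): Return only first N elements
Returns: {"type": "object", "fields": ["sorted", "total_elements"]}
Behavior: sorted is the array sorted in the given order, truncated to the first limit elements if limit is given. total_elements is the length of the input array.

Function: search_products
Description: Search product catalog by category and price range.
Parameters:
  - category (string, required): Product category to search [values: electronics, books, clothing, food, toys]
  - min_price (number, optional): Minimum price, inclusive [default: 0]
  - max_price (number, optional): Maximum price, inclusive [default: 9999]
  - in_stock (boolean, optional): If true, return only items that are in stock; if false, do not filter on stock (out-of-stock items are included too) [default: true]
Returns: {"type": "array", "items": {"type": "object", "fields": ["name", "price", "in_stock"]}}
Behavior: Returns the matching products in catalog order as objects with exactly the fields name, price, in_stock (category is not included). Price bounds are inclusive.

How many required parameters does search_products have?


Parameters of search_products: category (required), min_price (optional), max_price (optional), in_stock (optional)
Required count:
1


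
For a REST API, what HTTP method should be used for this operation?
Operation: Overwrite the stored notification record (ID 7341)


GET = read, POST = create, PUT = update/replace, DELETE = remove
This operation is an update/replace.
PUT


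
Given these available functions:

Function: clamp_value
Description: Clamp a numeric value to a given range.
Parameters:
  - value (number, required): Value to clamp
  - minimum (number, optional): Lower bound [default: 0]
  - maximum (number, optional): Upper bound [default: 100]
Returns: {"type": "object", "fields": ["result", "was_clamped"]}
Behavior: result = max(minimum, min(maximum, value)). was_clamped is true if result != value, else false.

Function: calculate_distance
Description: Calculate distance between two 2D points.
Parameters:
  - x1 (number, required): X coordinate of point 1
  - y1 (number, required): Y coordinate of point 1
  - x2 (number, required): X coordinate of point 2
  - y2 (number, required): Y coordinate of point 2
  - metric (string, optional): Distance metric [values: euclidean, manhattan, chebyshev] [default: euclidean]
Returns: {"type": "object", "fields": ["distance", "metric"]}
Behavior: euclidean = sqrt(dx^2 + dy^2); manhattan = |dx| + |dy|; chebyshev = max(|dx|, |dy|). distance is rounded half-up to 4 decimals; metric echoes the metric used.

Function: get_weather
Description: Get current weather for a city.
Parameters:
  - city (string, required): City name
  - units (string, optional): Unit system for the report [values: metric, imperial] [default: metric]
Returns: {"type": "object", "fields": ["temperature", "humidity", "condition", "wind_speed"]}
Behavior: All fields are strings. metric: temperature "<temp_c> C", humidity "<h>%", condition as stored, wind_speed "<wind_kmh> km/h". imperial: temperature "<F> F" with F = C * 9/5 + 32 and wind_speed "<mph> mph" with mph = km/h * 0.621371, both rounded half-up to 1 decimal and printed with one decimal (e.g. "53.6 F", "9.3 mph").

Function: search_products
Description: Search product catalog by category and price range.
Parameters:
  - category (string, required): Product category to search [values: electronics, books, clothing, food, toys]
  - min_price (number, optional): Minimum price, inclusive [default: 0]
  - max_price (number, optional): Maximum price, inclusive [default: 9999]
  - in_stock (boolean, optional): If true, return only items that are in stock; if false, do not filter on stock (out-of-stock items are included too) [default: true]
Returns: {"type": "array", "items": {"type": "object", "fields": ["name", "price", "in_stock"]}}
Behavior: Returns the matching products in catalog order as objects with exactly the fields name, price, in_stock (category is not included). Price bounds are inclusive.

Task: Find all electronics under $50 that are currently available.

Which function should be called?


The task needs a function whose description is: Search product catalog by category and price range.
search_products


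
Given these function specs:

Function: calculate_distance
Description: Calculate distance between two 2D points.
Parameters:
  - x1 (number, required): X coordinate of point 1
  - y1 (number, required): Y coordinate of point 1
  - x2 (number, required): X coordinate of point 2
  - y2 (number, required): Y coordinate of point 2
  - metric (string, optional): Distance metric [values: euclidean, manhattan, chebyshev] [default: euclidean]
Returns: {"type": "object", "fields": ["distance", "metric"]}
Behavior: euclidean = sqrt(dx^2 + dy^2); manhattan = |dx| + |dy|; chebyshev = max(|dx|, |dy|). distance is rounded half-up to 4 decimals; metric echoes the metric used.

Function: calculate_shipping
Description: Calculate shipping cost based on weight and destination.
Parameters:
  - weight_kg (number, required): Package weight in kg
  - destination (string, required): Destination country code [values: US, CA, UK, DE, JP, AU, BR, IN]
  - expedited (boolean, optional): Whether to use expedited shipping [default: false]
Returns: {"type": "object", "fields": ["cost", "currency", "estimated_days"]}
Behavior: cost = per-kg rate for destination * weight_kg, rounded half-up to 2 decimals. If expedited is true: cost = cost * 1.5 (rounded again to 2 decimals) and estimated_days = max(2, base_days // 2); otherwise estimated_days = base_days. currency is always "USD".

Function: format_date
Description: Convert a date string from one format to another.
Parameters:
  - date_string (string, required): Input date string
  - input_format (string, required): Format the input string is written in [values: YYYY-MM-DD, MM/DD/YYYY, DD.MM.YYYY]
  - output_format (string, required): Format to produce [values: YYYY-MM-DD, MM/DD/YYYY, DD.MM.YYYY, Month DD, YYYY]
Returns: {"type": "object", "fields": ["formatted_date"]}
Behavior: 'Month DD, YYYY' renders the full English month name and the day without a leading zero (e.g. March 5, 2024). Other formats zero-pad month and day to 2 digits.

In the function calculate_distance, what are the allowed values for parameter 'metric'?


The calculate_distance spec declares:
  - metric (string, optional): Distance metric [values: euclidean, manhattan, chebyshev] [default: euclidean]
Allowed values:
euclidean, manhattan, chebyshev


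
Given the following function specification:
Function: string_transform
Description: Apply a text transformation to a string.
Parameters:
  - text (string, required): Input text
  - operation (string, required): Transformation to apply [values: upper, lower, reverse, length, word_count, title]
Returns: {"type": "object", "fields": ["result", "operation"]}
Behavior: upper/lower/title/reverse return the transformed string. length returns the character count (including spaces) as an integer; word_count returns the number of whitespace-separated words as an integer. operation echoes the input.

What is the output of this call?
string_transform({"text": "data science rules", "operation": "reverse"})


reverse('data science rules') = 'selur ecneics atad'
Output:
{"result": "selur ecneics atad", "operation": "reverse"}
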